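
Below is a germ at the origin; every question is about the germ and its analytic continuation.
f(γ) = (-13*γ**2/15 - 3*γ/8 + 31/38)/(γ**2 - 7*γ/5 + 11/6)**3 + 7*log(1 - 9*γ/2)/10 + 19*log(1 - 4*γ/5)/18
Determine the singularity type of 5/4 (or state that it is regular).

The term (19/18)*log(1 - γ/(5/4)) has argument 1 - 5/4/(5/4) = 0 at 5/4: a logarithmic (infinitely-sheeted) branch point; the remaining terms are analytic or single-valued there.

The point is a logarithmic branch point.


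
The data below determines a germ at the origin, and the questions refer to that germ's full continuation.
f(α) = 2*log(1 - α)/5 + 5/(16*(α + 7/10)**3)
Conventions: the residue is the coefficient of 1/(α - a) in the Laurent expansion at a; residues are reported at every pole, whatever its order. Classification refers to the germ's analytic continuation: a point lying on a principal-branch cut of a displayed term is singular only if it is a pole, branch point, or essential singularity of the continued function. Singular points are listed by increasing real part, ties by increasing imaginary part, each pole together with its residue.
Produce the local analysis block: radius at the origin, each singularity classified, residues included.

Denominator factor (α + 7/10)^3: pole of order 3 at -7/10, modulus 7/10.
Branch term (2/5)*log(1 - α/(1)): its argument vanishes at α = 1, a logarithmic branch point, modulus 1.
The radius of convergence is the smallest modulus among the singular points: 7/10.
The branch term is analytic at -7/10 and contributes nothing to the residue; only the rational part matters.
At the order-3 pole -7/10 set g(α) = (α - (-7/10))^3*(rational part) = 5/16.
Order-3 pole: residue = g''(a)/2; g''(-7/10) = 0, so the residue is 0.
List the singular points by increasing real part (a conjugate pair: the negative imaginary part first).

Radius of convergence at 0: 7/10.
At -7/10: a pole of order 3; residue 0.
At 1: a logarithmic branch point.


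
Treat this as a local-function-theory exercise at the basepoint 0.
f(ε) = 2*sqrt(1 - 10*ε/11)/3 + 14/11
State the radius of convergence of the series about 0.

Branch term (2/3)*sqrt(1 - ε/(11/10)): its argument vanishes at ε = 11/10, a square-root branch point, modulus 11/10.
The radius of convergence is the smallest modulus among the singular points: 11/10.

The radius of convergence is 11/10.


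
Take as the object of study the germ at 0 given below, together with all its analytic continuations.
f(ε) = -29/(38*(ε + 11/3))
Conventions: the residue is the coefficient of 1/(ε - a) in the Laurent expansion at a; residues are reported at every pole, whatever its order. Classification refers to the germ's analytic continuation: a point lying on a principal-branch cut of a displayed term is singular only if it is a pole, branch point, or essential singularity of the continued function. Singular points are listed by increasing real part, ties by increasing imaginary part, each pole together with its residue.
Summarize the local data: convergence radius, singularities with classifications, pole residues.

Denominator factor (ε + 11/3): pole of order 1 at -11/3, modulus 11/3.
The radius of convergence is the smallest modulus among the singular points: 11/3.
At the order-1 pole -11/3 set g(ε) = (ε - (-11/3))*f(ε) = -29/38.
Simple pole: residue = g(a) at a = -11/3, which is -29/38.

Radius of convergence at 0: 11/3.
At -11/3: a pole of order 1; residue -29/38.


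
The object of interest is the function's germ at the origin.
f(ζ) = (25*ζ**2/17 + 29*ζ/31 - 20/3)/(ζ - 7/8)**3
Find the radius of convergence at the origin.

The radius of convergence is 7/8.

Denominator factor (ζ - 7/8)^3: pole of order 3 at 7/8, modulus 7/8.
The radius of convergence is the smallest modulus among the singular points: 7/8.


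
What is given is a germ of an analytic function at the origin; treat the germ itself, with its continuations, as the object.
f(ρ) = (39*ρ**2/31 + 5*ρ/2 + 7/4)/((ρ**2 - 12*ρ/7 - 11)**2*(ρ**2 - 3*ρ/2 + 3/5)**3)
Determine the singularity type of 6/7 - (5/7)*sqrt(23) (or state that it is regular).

The denominator factor ρ**2 - 12*ρ/7 - 11 vanishes at 6/7 - (5/7)*sqrt(23) and appears to the power 2; the numerator there equals 118969/6076 - (10105/3038)*sqrt(23), nonzero, and no other factor vanishes.
Hence a pole whose order is the multiplicity, 2.

The point is a pole of order 2.


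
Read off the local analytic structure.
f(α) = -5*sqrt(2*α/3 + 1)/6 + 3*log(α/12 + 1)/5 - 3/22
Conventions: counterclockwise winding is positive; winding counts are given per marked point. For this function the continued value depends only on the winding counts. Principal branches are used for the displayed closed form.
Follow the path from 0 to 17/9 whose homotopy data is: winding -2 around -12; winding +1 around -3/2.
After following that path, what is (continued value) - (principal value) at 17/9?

Continued minus principal equals ((5/27)*sqrt(183)) - ((12/5)*pi)*i.

The rational part is single-valued and drops out of the difference; each branch term changes only by its own monodromy.
(-5/6)*sqrt(1 - α/(-3/2)): winding +1 is odd, the square root flips sign, contributing -2*(-5/6)*sqrt(1 - (17/9)/(-3/2)) = -2*(-5/6)*sqrt(61/27) = (5/27)*sqrt(183).
(3/5)*log(1 - α/(-12)): each positive loop around -12 adds 2*pi*i to the log, so winding -2 contributes (3/5)*(-2)*2*pi*i = -(12/5)*pi*i.
Summing the contributions at α = 17/9 gives ((5/27)*sqrt(183)) - ((12/5)*pi)*i.


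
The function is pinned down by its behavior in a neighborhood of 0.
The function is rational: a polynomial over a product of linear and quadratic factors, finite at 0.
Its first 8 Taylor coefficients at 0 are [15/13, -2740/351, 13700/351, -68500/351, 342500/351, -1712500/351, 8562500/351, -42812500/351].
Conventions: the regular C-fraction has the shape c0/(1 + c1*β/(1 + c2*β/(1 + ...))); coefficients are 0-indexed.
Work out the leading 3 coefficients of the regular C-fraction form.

The regular C-fraction coefficients are [15/13, 548/81, -143/81].

Taylor coefficients (read off): a_0 = 15/13, a_1 = -2740/351, a_2 = 13700/351.
c0 = a_0 = 15/13. Peel one level at a time: if S = 1 + c*β/S' with S'(0) = 1, then c is the β-coefficient of S and S' = c*β/(S - 1).
S_1 = c0/f = 1 + (548/81)*β + (78364/6561)*β^2 + ...; c1 = 548/81.
S_2 = c1*β/(S_1 - 1) = 1 + (-143/81)*β + ...; c2 = -143/81.


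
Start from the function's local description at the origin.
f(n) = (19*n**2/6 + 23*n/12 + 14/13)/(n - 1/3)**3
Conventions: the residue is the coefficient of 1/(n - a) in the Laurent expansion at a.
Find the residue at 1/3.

At the order-3 pole 1/3 set g(n) = (n - (1/3))^3*f(n) = 19*n**2/6 + 23*n/12 + 14/13.
Order-3 pole: residue = g''(a)/2; g''(1/3) = 19/3, so the residue is 19/6.

The residue is 19/6.


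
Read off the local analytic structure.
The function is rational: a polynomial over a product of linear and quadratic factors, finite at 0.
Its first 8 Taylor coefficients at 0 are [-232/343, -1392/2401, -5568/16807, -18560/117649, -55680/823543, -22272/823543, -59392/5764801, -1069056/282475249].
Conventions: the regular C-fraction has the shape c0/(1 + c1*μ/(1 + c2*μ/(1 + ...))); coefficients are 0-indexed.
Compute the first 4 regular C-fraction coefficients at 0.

Taylor coefficients (read off): a_0 = -232/343, a_1 = -1392/2401, a_2 = -5568/16807, a_3 = -18560/117649.
c0 = a_0 = -232/343. Peel one level at a time: if S = 1 + c*μ/S' with S'(0) = 1, then c is the μ-coefficient of S and S' = c*μ/(S - 1).
S_1 = c0/f = 1 + (-6/7)*μ + (12/49)*μ^2 + ...; c1 = -6/7.
S_2 = c1*μ/(S_1 - 1) = 1 + (2/7)*μ + (8/147)*μ^2 + ...; c2 = 2/7.
S_3 = c2*μ/(S_2 - 1) = 1 + (-4/21)*μ + ...; c3 = -4/21.

The regular C-fraction coefficients are [-232/343, -6/7, 2/7, -4/21].


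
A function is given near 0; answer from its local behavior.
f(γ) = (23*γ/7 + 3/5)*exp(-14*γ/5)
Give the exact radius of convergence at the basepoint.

The factor exp(-14*γ/5) is entire and contributes no finite singular point.
The polynomial part has no poles.
No finite singular points: the Taylor series at 0 converges everywhere.

The radius of convergence is infinite.


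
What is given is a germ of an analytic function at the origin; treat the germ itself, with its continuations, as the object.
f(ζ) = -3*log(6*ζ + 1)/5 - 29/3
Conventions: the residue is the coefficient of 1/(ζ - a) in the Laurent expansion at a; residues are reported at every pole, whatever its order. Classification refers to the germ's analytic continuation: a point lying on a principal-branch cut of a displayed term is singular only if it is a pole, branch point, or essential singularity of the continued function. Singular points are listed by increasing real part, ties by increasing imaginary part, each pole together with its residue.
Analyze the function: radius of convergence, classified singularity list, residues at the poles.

Branch term (-3/5)*log(1 - ζ/(-1/6)): its argument vanishes at ζ = -1/6, a logarithmic branch point, modulus 1/6.
The radius of convergence is the smallest modulus among the singular points: 1/6.

Radius of convergence at 0: 1/6.
At -1/6: a logarithmic branch point.


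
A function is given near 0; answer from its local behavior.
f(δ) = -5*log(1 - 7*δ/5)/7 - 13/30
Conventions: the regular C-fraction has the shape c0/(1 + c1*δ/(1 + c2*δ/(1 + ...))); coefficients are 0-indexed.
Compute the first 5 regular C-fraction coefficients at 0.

Taylor coefficients (expand at 0): a_0 = -13/30, a_1 = 1, a_2 = 7/10, a_3 = 49/75, a_4 = 343/500.
c0 = a_0 = -13/30. Peel one level at a time: if S = 1 + c*δ/S' with S'(0) = 1, then c is the δ-coefficient of S and S' = c*δ/(S - 1).
S_1 = c0/f = 1 + (30/13)*δ + (1173/169)*δ^2 + ...; c1 = 30/13.
S_2 = c1*δ/(S_1 - 1) = 1 + (-391/130)*δ + (-49/300)*δ^2 + ...; c2 = -391/130.
S_3 = c2*δ/(S_2 - 1) = 1 + (-637/11730)*δ + (-2412319/68796450)*δ^2 + ...; c3 = -637/11730.
S_4 = c3*δ/(S_3 - 1) = 1 + (-3787/5865)*δ + ...; c4 = -3787/5865.

The regular C-fraction coefficients are [-13/30, 30/13, -391/130, -637/11730, -3787/5865].


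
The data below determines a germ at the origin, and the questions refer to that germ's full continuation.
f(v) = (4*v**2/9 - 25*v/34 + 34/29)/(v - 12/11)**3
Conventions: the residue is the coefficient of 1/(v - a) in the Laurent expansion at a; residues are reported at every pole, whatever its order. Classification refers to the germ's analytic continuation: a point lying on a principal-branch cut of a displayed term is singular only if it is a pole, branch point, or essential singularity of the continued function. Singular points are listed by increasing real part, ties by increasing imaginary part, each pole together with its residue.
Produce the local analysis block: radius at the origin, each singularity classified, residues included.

Denominator factor (v - 12/11)^3: pole of order 3 at 12/11, modulus 12/11.
The radius of convergence is the smallest modulus among the singular points: 12/11.
At the order-3 pole 12/11 set g(v) = (v - (12/11))^3*f(v) = 4*v**2/9 - 25*v/34 + 34/29.
Order-3 pole: residue = g''(a)/2; g''(12/11) = 8/9, so the residue is 4/9.

Radius of convergence at 0: 12/11.
At 12/11: a pole of order 3; residue 4/9.


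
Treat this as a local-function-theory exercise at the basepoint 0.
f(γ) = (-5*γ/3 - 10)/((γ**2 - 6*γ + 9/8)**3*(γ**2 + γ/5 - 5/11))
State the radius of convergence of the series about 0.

The radius of convergence is 3 - (3/4)*sqrt(14).

Denominator factor (γ**2 + γ/5 - 5/11): discriminant 511/275, real irrational roots -1/10 + (1/110)*sqrt(5621) and -1/10 - (1/110)*sqrt(5621); poles of order 1, moduli -1/10 + (1/110)*sqrt(5621) and 1/10 + (1/110)*sqrt(5621).
Denominator factor (γ**2 - 6*γ + 9/8)^3: discriminant 63/2, real irrational roots 3 + (3/4)*sqrt(14) and 3 - (3/4)*sqrt(14); poles of order 3, moduli 3 + (3/4)*sqrt(14) and 3 - (3/4)*sqrt(14).
The radius of convergence is the smallest modulus among the singular points: 3 - (3/4)*sqrt(14).


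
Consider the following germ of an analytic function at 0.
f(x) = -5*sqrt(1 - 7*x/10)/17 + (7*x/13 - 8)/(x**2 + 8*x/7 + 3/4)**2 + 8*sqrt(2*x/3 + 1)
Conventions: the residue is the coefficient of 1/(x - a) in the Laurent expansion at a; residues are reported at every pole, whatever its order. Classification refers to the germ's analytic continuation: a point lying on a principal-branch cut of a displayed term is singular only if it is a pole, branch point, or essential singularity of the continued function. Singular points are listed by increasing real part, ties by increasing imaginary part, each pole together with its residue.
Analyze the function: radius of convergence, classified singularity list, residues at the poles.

Denominator factor (x**2 + 8*x/7 + 3/4)^2: discriminant -83/49, complex-conjugate roots (-4/7) + ((1/14)*sqrt(83))*i and (-4/7) - ((1/14)*sqrt(83))*i; poles of order 2, moduli (1/2)*sqrt(3) and (1/2)*sqrt(3).
Branch term (8)*sqrt(1 - x/(-3/2)): its argument vanishes at x = -3/2, a square-root branch point, modulus 3/2.
Branch term (-5/17)*sqrt(1 - x/(10/7)): its argument vanishes at x = 10/7, a square-root branch point, modulus 10/7.
The radius of convergence is the smallest modulus among the singular points: (1/2)*sqrt(3).
The branch terms are analytic at (-4/7) - ((1/14)*sqrt(83))*i and contribute nothing to the residue; only the rational part matters.
The factor x**2 + 8*x/7 + 3/4 splits as (x - a)(x - a') with a = (-4/7) - ((1/14)*sqrt(83))*i, a' = (-4/7) + ((1/14)*sqrt(83))*i. At the order-2 pole a set g(x) = (x - a)^2*(rational part) = [7*x/13 - 8] / (x - a')^2.
Order-2 pole: residue = g'(a); g'((-4/7) - ((1/14)*sqrt(83))*i) = -((74088/89557)*sqrt(83))*i, so the residue is -((74088/89557)*sqrt(83))*i.
The branch terms are analytic at (-4/7) + ((1/14)*sqrt(83))*i and contribute nothing to the residue; only the rational part matters.
The factor x**2 + 8*x/7 + 3/4 splits as (x - a)(x - a') with a = (-4/7) + ((1/14)*sqrt(83))*i, a' = (-4/7) - ((1/14)*sqrt(83))*i. At the order-2 pole a set g(x) = (x - a)^2*(rational part) = [7*x/13 - 8] / (x - a')^2.
Order-2 pole: residue = g'(a); g'((-4/7) + ((1/14)*sqrt(83))*i) = ((74088/89557)*sqrt(83))*i, so the residue is ((74088/89557)*sqrt(83))*i.
List the singular points by increasing real part (a conjugate pair: the negative imaginary part first).

Radius of convergence at 0: (1/2)*sqrt(3).
At -3/2: an algebraic (square-root) branch point.
At (-4/7) - ((1/14)*sqrt(83))*i: a pole of order 2; residue -((74088/89557)*sqrt(83))*i.
At (-4/7) + ((1/14)*sqrt(83))*i: a pole of order 2; residue ((74088/89557)*sqrt(83))*i.
At 10/7: an algebraic (square-root) branch point.


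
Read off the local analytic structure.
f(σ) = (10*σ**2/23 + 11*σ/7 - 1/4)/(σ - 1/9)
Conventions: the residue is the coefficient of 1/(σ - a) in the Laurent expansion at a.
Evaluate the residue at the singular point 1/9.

The residue is -3653/52164.

At the order-1 pole 1/9 set g(σ) = (σ - (1/9))*f(σ) = 10*σ**2/23 + 11*σ/7 - 1/4.
Simple pole: residue = g(a) at a = 1/9, which is -3653/52164.


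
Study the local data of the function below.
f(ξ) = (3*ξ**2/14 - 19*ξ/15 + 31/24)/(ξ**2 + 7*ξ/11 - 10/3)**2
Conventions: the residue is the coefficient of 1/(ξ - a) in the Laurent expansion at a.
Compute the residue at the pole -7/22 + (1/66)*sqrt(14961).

The factor ξ**2 + 7*ξ/11 - 10/3 splits as (ξ - a)(ξ - a') with a = -7/22 + (1/66)*sqrt(14961), a' = -7/22 - (1/66)*sqrt(14961). At the order-2 pole a set g(ξ) = (ξ - a)^2*f(ξ) = [3*ξ**2/14 - 19*ξ/15 + 31/24] / (ξ - a')^2.
Order-2 pole: residue = g'(a); g'(-7/22 + (1/66)*sqrt(14961)) = -(1096139/3481823660)*sqrt(14961), so the residue is -(1096139/3481823660)*sqrt(14961).

The residue is -(1096139/3481823660)*sqrt(14961).


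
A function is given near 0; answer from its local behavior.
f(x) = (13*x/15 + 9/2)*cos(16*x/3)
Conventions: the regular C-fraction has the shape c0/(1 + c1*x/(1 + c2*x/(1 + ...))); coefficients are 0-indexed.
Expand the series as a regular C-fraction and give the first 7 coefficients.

Taylor coefficients (expand at 0): a_0 = 9/2, a_1 = 13/15, a_2 = -64, a_3 = -1664/135, a_4 = 4096/27, a_5 = 106496/3645, a_6 = -524288/3645.
c0 = a_0 = 9/2. Peel one level at a time: if S = 1 + c*x/S' with S'(0) = 1, then c is the x-coefficient of S and S' = c*x/(S - 1).
S_1 = c0/f = 1 + (-26/135)*x + (259876/18225)*x^2 + ...; c1 = -26/135.
S_2 = c1*x/(S_1 - 1) = 1 + (129938/1755)*x + (8316032/1521)*x^2 + ...; c2 = 129938/1755.
S_3 = c2*x/(S_2 - 1) = 1 + (-960/13)*x + (-768000/64969)*x^2 + ...; c3 = -960/13.
S_4 = c3*x/(S_3 - 1) = 1 + (-10400/64969)*x + (-593203520/113966215947)*x^2 + ...; c4 = -10400/64969.
S_5 = c4*x/(S_4 - 1) = 1 + (-285194/8770815)*x + (68842868/236812005)*x^2 + ...; c5 = -285194/8770815.
S_6 = c5*x/(S_5 - 1) = 1 + (34421434/3850119)*x + ...; c6 = 34421434/3850119.

The regular C-fraction coefficients are [9/2, -26/135, 129938/1755, -960/13, -10400/64969, -285194/8770815, 34421434/3850119].


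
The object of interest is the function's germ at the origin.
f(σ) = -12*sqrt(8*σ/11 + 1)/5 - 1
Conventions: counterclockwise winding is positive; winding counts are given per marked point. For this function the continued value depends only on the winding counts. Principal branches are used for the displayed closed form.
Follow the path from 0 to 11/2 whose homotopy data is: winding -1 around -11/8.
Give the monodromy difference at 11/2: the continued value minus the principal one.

The rational part is single-valued and drops out of the difference; each branch term changes only by its own monodromy.
(-12/5)*sqrt(1 - σ/(-11/8)): winding -1 is odd, the square root flips sign, contributing -2*(-12/5)*sqrt(1 - (11/2)/(-11/8)) = -2*(-12/5)*sqrt(5) = (24/5)*sqrt(5).
Summing the contributions at σ = 11/2 gives (24/5)*sqrt(5).

Continued minus principal equals (24/5)*sqrt(5).


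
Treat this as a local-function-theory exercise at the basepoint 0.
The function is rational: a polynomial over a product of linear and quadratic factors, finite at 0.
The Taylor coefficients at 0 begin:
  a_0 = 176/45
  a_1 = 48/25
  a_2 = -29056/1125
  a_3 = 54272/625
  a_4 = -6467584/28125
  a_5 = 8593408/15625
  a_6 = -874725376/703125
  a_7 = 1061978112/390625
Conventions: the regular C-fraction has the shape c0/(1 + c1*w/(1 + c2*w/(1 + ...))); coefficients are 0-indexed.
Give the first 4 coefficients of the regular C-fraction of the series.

Taylor coefficients (read off): a_0 = 176/45, a_1 = 48/25, a_2 = -29056/1125, a_3 = 54272/625.
c0 = a_0 = 176/45. Peel one level at a time: if S = 1 + c*w/S' with S'(0) = 1, then c is the w-coefficient of S and S' = c*w/(S - 1).
S_1 = c0/f = 1 + (-27/55)*w + (4141/605)*w^2 + ...; c1 = -27/55.
S_2 = c1*w/(S_1 - 1) = 1 + (4141/297)*w + (98944/729)*w^2 + ...; c2 = 4141/297.
S_3 = c2*w/(S_2 - 1) = 1 + (-1088384/111807)*w + ...; c3 = -1088384/111807.

The regular C-fraction coefficients are [176/45, -27/55, 4141/297, -1088384/111807].


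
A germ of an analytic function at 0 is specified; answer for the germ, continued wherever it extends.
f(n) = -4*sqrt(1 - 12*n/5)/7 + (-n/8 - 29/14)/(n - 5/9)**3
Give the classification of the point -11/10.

The point is a regular point.

Denominator factors: n - 5/9 = -149/90 at n = -11/10 — none vanishes.
Branch term sqrt(1 - n/(5/12)): argument at -11/10 is 91/25, nonzero, so -11/10 is not its branch point (a point on a principal cut is still regular for the continued germ).
So the germ continues analytically to -11/10.


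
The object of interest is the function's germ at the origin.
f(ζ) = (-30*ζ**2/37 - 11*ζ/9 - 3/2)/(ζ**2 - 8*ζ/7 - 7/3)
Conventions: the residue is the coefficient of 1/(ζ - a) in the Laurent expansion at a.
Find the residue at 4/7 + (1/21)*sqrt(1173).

The residue is -5009/4662 - (150763/3645684)*sqrt(1173).

The factor ζ**2 - 8*ζ/7 - 7/3 splits as (ζ - a)(ζ - a') with a = 4/7 + (1/21)*sqrt(1173), a' = 4/7 - (1/21)*sqrt(1173). At the order-1 pole a set g(ζ) = (ζ - a)*f(ζ) = [-30*ζ**2/37 - 11*ζ/9 - 3/2] / (ζ - a').
Simple pole: residue = g(a) at a = 4/7 + (1/21)*sqrt(1173), which is -5009/4662 - (150763/3645684)*sqrt(1173).


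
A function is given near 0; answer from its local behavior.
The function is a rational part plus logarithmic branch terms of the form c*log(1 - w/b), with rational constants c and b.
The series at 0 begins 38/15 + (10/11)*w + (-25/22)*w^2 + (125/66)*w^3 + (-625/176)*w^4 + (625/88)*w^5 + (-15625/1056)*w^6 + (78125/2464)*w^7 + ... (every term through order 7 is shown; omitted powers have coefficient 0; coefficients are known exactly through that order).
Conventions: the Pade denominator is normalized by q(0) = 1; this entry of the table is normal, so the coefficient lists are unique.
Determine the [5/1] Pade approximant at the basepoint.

Taylor coefficients needed (read off): a_0 = 38/15, a_1 = 10/11, a_2 = -25/22, a_3 = 125/66, a_4 = -625/176, a_5 = 625/88, a_6 = -15625/1056.
Write the denominator as Q(w) = 1 + q1*w. Requiring Q*f - P = O(w^7) with deg P <= 5 kills the coefficients of w^6..w^6 in Q*f:
  w^6: a_6 + q1*a_5 = 0, i.e. -15625/1056 + (625/88)*q1 = 0.
Solving this linear system: q1 = 25/12.
The numerator is Q*f truncated at degree 5: P0 = a_0 = 38/15; P1 = a_1 + q1*a_0 = 1225/198; P2 = a_2 + q1*a_1 = 25/33; P3 = a_3 + q1*a_2 = -125/264; P4 = a_4 + q1*a_3 = 625/1584; P5 = a_5 + q1*a_4 = -625/2112.

The Pade approximant has numerator coefficients [38/15, 1225/198, 25/33, -125/264, 625/1584, -625/2112]; denominator coefficients [1, 25/12].


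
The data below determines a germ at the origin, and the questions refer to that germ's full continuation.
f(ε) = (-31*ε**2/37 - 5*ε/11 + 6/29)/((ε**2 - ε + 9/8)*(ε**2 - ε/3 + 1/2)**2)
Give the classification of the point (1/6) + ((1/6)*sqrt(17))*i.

The denominator factor ε**2 - ε/3 + 1/2 vanishes at (1/6) + ((1/6)*sqrt(17))*i and appears to the power 2; the numerator there equals (106973/212454) - ((448/3663)*sqrt(17))*i, nonzero, and no other factor vanishes.
Hence a pole whose order is the multiplicity, 2.

The point is a pole of order 2.


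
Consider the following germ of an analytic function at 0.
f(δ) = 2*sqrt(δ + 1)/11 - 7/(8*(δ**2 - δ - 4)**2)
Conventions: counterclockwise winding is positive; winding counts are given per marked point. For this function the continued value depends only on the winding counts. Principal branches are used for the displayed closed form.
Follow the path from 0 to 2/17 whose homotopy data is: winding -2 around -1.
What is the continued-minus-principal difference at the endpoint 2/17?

Continued minus principal equals 0.

The rational part is single-valued and drops out of the difference; each branch term changes only by its own monodromy.
(2/11)*sqrt(1 - δ/(-1)): winding -2 is even, the square root returns to the same sheet, contribution 0.
Summing the contributions at δ = 2/17 gives 0.


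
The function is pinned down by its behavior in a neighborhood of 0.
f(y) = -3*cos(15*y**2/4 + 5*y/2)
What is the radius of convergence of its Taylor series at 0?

The factor cos(15*y**2/4 + 5*y/2) is entire and contributes no finite singular point.
The polynomial part has no poles.
No finite singular points: the Taylor series at 0 converges everywhere.

The radius of convergence is infinite.


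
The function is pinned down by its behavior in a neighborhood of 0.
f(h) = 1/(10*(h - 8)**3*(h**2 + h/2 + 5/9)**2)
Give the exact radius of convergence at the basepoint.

The radius of convergence is (1/3)*sqrt(5).

Denominator factor (h - 8)^3: pole of order 3 at 8, modulus 8.
Denominator factor (h**2 + h/2 + 5/9)^2: discriminant -71/36, complex-conjugate roots (-1/4) + ((1/12)*sqrt(71))*i and (-1/4) - ((1/12)*sqrt(71))*i; poles of order 2, moduli (1/3)*sqrt(5) and (1/3)*sqrt(5).
The radius of convergence is the smallest modulus among the singular points: (1/3)*sqrt(5).


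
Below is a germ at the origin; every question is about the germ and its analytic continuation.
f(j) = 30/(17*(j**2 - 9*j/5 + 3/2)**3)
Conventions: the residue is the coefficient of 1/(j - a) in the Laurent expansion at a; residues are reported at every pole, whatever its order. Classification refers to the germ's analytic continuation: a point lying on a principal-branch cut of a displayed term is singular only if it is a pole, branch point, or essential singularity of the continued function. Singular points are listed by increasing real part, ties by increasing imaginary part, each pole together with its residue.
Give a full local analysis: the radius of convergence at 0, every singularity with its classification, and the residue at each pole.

Denominator factor (j**2 - 9*j/5 + 3/2)^3: discriminant -69/25, complex-conjugate roots (9/10) + ((1/10)*sqrt(69))*i and (9/10) - ((1/10)*sqrt(69))*i; poles of order 3, moduli (1/2)*sqrt(6) and (1/2)*sqrt(6).
The radius of convergence is the smallest modulus among the singular points: (1/2)*sqrt(6).
The factor j**2 - 9*j/5 + 3/2 splits as (j - a)(j - a') with a = (9/10) - ((1/10)*sqrt(69))*i, a' = (9/10) + ((1/10)*sqrt(69))*i. At the order-3 pole a set g(j) = (j - a)^3*f(j) = [30/17] / (j - a')^3.
Order-3 pole: residue = g''(a)/2; g''((9/10) - ((1/10)*sqrt(69))*i) = ((125000/620517)*sqrt(69))*i, so the residue is ((62500/620517)*sqrt(69))*i.
The factor j**2 - 9*j/5 + 3/2 splits as (j - a)(j - a') with a = (9/10) + ((1/10)*sqrt(69))*i, a' = (9/10) - ((1/10)*sqrt(69))*i. At the order-3 pole a set g(j) = (j - a)^3*f(j) = [30/17] / (j - a')^3.
Order-3 pole: residue = g''(a)/2; g''((9/10) + ((1/10)*sqrt(69))*i) = -((125000/620517)*sqrt(69))*i, so the residue is -((62500/620517)*sqrt(69))*i.
List the singular points by increasing real part (a conjugate pair: the negative imaginary part first).

Radius of convergence at 0: (1/2)*sqrt(6).
At (9/10) - ((1/10)*sqrt(69))*i: a pole of order 3; residue ((62500/620517)*sqrt(69))*i.
At (9/10) + ((1/10)*sqrt(69))*i: a pole of order 3; residue -((62500/620517)*sqrt(69))*i.


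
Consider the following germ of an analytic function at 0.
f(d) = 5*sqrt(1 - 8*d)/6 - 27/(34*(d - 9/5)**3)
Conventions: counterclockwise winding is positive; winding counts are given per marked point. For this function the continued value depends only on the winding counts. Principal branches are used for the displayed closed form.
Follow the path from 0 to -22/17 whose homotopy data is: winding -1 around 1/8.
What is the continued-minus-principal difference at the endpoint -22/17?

The rational part is single-valued and drops out of the difference; each branch term changes only by its own monodromy.
(5/6)*sqrt(1 - d/(1/8)): winding -1 is odd, the square root flips sign, contributing -2*(5/6)*sqrt(1 - (-22/17)/(1/8)) = -2*(5/6)*sqrt(193/17) = -(5/51)*sqrt(3281).
Summing the contributions at d = -22/17 gives -(5/51)*sqrt(3281).

Continued minus principal equals -(5/51)*sqrt(3281).


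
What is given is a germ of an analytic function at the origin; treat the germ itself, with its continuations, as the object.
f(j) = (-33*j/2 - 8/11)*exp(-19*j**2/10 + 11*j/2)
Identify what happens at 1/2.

There is no denominator, hence no pole anywhere.
The factor exp(-19*j**2/10 + 11*j/2) is entire.
So the germ continues analytically to 1/2.

The point is a regular point.


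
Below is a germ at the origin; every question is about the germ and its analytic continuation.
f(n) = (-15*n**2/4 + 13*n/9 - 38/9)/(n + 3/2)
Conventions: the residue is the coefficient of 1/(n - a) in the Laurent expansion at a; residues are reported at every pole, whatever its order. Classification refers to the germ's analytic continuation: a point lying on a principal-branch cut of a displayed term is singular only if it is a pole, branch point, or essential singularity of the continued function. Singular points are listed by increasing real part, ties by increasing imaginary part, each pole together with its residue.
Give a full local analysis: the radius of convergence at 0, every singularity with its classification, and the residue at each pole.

Denominator factor (n + 3/2): pole of order 1 at -3/2, modulus 3/2.
The radius of convergence is the smallest modulus among the singular points: 3/2.
At the order-1 pole -3/2 set g(n) = (n - (-3/2))*f(n) = -15*n**2/4 + 13*n/9 - 38/9.
Simple pole: residue = g(a) at a = -3/2, which is -2135/144.

Radius of convergence at 0: 3/2.
At -3/2: a pole of order 1; residue -2135/144.


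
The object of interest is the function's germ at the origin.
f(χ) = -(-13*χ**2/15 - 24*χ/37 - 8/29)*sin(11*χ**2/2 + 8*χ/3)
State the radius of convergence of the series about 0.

The radius of convergence is infinite.

The factor -sin(11*χ**2/2 + 8*χ/3) is entire and contributes no finite singular point.
The polynomial part has no poles.
No finite singular points: the Taylor series at 0 converges everywhere.


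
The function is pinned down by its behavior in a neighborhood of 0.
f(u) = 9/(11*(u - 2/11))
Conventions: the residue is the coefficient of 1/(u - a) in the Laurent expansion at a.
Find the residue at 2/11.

The residue is 9/11.

At the order-1 pole 2/11 set g(u) = (u - (2/11))*f(u) = 9/11.
Simple pole: residue = g(a) at a = 2/11, which is 9/11.


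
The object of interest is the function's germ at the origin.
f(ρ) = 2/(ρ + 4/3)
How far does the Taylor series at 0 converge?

The radius of convergence is 4/3.

Denominator factor (ρ + 4/3): pole of order 1 at -4/3, modulus 4/3.
The radius of convergence is the smallest modulus among the singular points: 4/3.


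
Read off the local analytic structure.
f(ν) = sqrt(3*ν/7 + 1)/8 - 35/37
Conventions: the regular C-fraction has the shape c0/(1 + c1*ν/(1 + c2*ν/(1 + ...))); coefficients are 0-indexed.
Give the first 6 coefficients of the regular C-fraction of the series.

The regular C-fraction coefficients are [-243/296, 37/1134, 169/2268, 729/4732, 285/4732, 507/2660].

Taylor coefficients (expand at 0): a_0 = -243/296, a_1 = 3/112, a_2 = -9/3136, a_3 = 27/43904, a_4 = -405/2458624, a_5 = 243/4917248.
c0 = a_0 = -243/296. Peel one level at a time: if S = 1 + c*ν/S' with S'(0) = 1, then c is the ν-coefficient of S and S' = c*ν/(S - 1).
S_1 = c0/f = 1 + (37/1134)*ν + (-6253/2571912)*ν^2 + ...; c1 = 37/1134.
S_2 = c1*ν/(S_1 - 1) = 1 + (169/2268)*ν + (-9/784)*ν^2 + ...; c2 = 169/2268.
S_3 = c2*ν/(S_2 - 1) = 1 + (729/4732)*ν + (-207765/22391824)*ν^2 + ...; c3 = 729/4732.
S_4 = c3*ν/(S_3 - 1) = 1 + (285/4732)*ν + (-9/784)*ν^2 + ...; c4 = 285/4732.
S_5 = c4*ν/(S_4 - 1) = 1 + (507/2660)*ν + ...; c5 = 507/2660.


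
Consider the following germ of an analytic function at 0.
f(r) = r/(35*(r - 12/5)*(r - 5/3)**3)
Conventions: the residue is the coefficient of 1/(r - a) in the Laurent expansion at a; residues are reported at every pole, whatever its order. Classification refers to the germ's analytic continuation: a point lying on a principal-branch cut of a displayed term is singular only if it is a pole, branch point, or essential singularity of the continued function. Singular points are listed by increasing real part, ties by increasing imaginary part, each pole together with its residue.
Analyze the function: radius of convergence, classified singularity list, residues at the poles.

Denominator factor (r - 12/5): pole of order 1 at 12/5, modulus 12/5.
Denominator factor (r - 5/3)^3: pole of order 3 at 5/3, modulus 5/3.
The radius of convergence is the smallest modulus among the singular points: 5/3.
At the order-3 pole 5/3 set g(r) = (r - (5/3))^3*f(r) = r/(35*(r - 12/5)).
Order-3 pole: residue = g''(a)/2; g''(5/3) = -3240/9317, so the residue is -1620/9317.
At the order-1 pole 12/5 set g(r) = (r - (12/5))*f(r) = r/(35*(r - 5/3)**3).
Simple pole: residue = g(a) at a = 12/5, which is 1620/9317.
List the singular points by increasing real part (a conjugate pair: the negative imaginary part first).

Radius of convergence at 0: 5/3.
At 5/3: a pole of order 3; residue -1620/9317.
At 12/5: a pole of order 1; residue 1620/9317.


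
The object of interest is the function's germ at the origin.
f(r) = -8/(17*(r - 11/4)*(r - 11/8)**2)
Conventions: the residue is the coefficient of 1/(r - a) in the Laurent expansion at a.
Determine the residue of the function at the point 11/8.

The residue is 512/2057.

At the order-2 pole 11/8 set g(r) = (r - (11/8))^2*f(r) = -8/(17*(r - 11/4)).
Order-2 pole: residue = g'(a); g'(11/8) = 512/2057, so the residue is 512/2057.


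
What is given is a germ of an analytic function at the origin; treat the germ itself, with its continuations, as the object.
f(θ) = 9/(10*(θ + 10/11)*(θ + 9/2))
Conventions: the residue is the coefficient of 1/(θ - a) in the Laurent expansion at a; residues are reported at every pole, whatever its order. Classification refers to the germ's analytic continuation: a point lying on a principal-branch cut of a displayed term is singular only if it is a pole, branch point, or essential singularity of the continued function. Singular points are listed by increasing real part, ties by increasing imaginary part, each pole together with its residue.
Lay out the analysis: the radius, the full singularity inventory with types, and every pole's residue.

Radius of convergence at 0: 10/11.
At -9/2: a pole of order 1; residue -99/395.
At -10/11: a pole of order 1; residue 99/395.

Denominator factor (θ + 10/11): pole of order 1 at -10/11, modulus 10/11.
Denominator factor (θ + 9/2): pole of order 1 at -9/2, modulus 9/2.
The radius of convergence is the smallest modulus among the singular points: 10/11.
At the order-1 pole -9/2 set g(θ) = (θ - (-9/2))*f(θ) = 9/(10*(θ + 10/11)).
Simple pole: residue = g(a) at a = -9/2, which is -99/395.
At the order-1 pole -10/11 set g(θ) = (θ - (-10/11))*f(θ) = 9/(10*(θ + 9/2)).
Simple pole: residue = g(a) at a = -10/11, which is 99/395.
List the singular points by increasing real part (a conjugate pair: the negative imaginary part first).


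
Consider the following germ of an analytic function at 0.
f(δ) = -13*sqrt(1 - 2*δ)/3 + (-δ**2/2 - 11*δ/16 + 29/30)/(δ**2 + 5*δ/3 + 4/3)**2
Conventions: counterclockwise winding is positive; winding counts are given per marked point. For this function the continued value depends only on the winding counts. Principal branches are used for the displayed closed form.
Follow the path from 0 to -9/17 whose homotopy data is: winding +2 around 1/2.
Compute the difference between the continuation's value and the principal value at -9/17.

Continued minus principal equals 0.

The rational part is single-valued and drops out of the difference; each branch term changes only by its own monodromy.
(-13/3)*sqrt(1 - δ/(1/2)): winding +2 is even, the square root returns to the same sheet, contribution 0.
Summing the contributions at δ = -9/17 gives 0.


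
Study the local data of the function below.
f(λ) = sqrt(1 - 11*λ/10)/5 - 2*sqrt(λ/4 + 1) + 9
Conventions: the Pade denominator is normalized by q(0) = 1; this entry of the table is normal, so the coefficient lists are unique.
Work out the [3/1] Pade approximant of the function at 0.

The Pade approximant has numerator coefficients [36/5, -617607/132200, 1062693/5288000, -8318961/846080000]; denominator coefficients [1, -12667/21152].

Taylor coefficients needed (expand at 0): a_0 = 36/5, a_1 = -9/25, a_2 = -117/8000, a_3 = -5949/320000, a_4 = -114003/10240000.
Write the denominator as Q(λ) = 1 + q1*λ. Requiring Q*f - P = O(λ^5) with deg P <= 3 kills the coefficients of λ^4..λ^4 in Q*f:
  λ^4: a_4 + q1*a_3 = 0, i.e. -114003/10240000 + (-5949/320000)*q1 = 0.
Solving this linear system: q1 = -12667/21152.
The numerator is Q*f truncated at degree 3: P0 = a_0 = 36/5; P1 = a_1 + q1*a_0 = -617607/132200; P2 = a_2 + q1*a_1 = 1062693/5288000; P3 = a_3 + q1*a_2 = -8318961/846080000.


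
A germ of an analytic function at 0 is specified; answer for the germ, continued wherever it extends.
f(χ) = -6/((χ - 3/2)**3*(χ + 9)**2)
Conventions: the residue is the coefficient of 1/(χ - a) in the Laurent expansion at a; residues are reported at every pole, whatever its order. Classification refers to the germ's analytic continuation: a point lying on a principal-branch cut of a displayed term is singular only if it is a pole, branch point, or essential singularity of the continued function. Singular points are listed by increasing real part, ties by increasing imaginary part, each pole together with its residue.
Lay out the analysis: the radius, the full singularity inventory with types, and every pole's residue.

Denominator factor (χ + 9)^2: pole of order 2 at -9, modulus 9.
Denominator factor (χ - 3/2)^3: pole of order 3 at 3/2, modulus 3/2.
The radius of convergence is the smallest modulus among the singular points: 3/2.
At the order-2 pole -9 set g(χ) = (χ - (-9))^2*f(χ) = -6/(χ - 3/2)**3.
Order-2 pole: residue = g'(a); g'(-9) = 32/21609, so the residue is 32/21609.
At the order-3 pole 3/2 set g(χ) = (χ - (3/2))^3*f(χ) = -6/(χ + 9)**2.
Order-3 pole: residue = g''(a)/2; g''(3/2) = -64/21609, so the residue is -32/21609.
List the singular points by increasing real part (a conjugate pair: the negative imaginary part first).

Radius of convergence at 0: 3/2.
At -9: a pole of order 2; residue 32/21609.
At 3/2: a pole of order 3; residue -32/21609.


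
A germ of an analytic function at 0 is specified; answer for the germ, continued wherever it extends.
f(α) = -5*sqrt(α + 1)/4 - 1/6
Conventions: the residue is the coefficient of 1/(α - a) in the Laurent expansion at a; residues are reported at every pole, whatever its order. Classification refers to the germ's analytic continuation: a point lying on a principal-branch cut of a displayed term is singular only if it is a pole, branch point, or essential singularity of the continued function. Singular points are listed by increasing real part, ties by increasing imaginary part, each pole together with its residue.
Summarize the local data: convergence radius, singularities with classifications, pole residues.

Radius of convergence at 0: 1.
At -1: an algebraic (square-root) branch point.

Branch term (-5/4)*sqrt(1 - α/(-1)): its argument vanishes at α = -1, a square-root branch point, modulus 1.
The radius of convergence is the smallest modulus among the singular points: 1.


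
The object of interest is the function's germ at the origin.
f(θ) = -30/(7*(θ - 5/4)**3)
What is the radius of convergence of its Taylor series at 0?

The radius of convergence is 5/4.

Denominator factor (θ - 5/4)^3: pole of order 3 at 5/4, modulus 5/4.
The radius of convergence is the smallest modulus among the singular points: 5/4.


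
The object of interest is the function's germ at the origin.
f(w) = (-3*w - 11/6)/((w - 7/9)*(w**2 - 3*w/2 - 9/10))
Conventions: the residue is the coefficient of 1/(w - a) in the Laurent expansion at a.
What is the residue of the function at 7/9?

At the order-1 pole 7/9 set g(w) = (w - (7/9))*f(w) = (-3*w - 11/6)/(w**2 - 3*w/2 - 9/10).
Simple pole: residue = g(a) at a = 7/9, which is 3375/1184.

The residue is 3375/1184.


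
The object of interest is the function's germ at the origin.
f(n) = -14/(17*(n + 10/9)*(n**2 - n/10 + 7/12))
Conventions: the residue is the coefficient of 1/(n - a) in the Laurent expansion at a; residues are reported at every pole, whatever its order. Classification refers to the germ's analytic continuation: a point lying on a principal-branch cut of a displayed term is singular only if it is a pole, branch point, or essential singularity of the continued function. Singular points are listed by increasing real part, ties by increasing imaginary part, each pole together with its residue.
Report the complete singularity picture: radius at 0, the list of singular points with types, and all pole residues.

Radius of convergence at 0: (1/6)*sqrt(21).
At -10/9: a pole of order 1; residue -4536/10625.
At (1/20) - ((1/60)*sqrt(2091))*i: a pole of order 1; residue (2268/10625) - ((52668/7405625)*sqrt(2091))*i.
At (1/20) + ((1/60)*sqrt(2091))*i: a pole of order 1; residue (2268/10625) + ((52668/7405625)*sqrt(2091))*i.

Denominator factor (n**2 - n/10 + 7/12): discriminant -697/300, complex-conjugate roots (1/20) + ((1/60)*sqrt(2091))*i and (1/20) - ((1/60)*sqrt(2091))*i; poles of order 1, moduli (1/6)*sqrt(21) and (1/6)*sqrt(21).
Denominator factor (n + 10/9): pole of order 1 at -10/9, modulus 10/9.
The radius of convergence is the smallest modulus among the singular points: (1/6)*sqrt(21).
At the order-1 pole -10/9 set g(n) = (n - (-10/9))*f(n) = -14/(17*(n**2 - n/10 + 7/12)).
Simple pole: residue = g(a) at a = -10/9, which is -4536/10625.
The factor n**2 - n/10 + 7/12 splits as (n - a)(n - a') with a = (1/20) - ((1/60)*sqrt(2091))*i, a' = (1/20) + ((1/60)*sqrt(2091))*i. At the order-1 pole a set g(n) = (n - a)*f(n) = [-14/(17*(n + 10/9))] / (n - a').
Simple pole: residue = g(a) at a = (1/20) - ((1/60)*sqrt(2091))*i, which is (2268/10625) - ((52668/7405625)*sqrt(2091))*i.
The factor n**2 - n/10 + 7/12 splits as (n - a)(n - a') with a = (1/20) + ((1/60)*sqrt(2091))*i, a' = (1/20) - ((1/60)*sqrt(2091))*i. At the order-1 pole a set g(n) = (n - a)*f(n) = [-14/(17*(n + 10/9))] / (n - a').
Simple pole: residue = g(a) at a = (1/20) + ((1/60)*sqrt(2091))*i, which is (2268/10625) + ((52668/7405625)*sqrt(2091))*i.
List the singular points by increasing real part (a conjugate pair: the negative imaginary part first).
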